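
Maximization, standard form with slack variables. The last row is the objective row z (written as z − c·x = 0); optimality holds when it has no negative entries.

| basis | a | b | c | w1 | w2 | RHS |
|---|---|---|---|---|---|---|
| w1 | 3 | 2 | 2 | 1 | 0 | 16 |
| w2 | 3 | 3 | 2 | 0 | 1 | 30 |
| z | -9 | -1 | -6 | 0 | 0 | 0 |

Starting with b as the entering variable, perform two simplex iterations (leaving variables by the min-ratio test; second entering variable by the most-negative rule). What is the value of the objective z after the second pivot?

Ratio test on column b — row 1: 16/2 = 8; row 2: 30/3 = 10. Minimum is 8 at row 1 (w1 leaves); pivot element 2.
Pivot on row 1; the z-row RHS becomes 0 − (-1)·8 = 8.
Next entering variable (most negative z-row entry -15/2): a.
Ratio test on column a — row 1: 8/(3/2) = 16/3; row 2: entry -3/2 ≤ 0. Minimum is 16/3 at row 1 (b leaves); pivot element 3/2.
After the second pivot the z-row RHS is 8 − (-15/2)·(16/3) = 48.

48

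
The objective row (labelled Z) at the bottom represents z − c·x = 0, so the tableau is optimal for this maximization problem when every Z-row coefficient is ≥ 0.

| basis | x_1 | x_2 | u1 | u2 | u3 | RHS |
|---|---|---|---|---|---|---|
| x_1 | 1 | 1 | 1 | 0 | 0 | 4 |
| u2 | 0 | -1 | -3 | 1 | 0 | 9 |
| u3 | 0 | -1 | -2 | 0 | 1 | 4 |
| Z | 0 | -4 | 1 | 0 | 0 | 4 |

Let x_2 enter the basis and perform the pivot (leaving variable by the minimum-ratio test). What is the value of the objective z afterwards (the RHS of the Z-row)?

Ratio test on column x_2 — row 1: 4/1 = 4; row 2: entry -1 ≤ 0; row 3: entry -1 ≤ 0. Minimum is 4 at row 1 (x_1 leaves); pivot element 1.
Pivot on row 1; the Z-row RHS becomes 4 − (-4)·4 = 20.

20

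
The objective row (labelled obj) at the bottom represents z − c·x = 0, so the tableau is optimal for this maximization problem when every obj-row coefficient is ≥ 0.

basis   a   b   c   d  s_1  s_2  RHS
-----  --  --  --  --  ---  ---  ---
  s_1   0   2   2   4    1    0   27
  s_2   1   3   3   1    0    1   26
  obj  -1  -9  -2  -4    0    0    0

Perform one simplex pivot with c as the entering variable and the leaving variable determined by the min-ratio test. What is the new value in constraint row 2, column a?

1/3

Ratio test on column c — row 1: 27/2 = 27/2; row 2: 26/3 = 26/3. Minimum is 26/3 at row 2 (s_2 leaves); pivot element 3.
Divide row 2 by 3; eliminate column c from the other rows.
In the new row 2, the a entry is the old entry divided by the pivot: 1/3 = 1/3.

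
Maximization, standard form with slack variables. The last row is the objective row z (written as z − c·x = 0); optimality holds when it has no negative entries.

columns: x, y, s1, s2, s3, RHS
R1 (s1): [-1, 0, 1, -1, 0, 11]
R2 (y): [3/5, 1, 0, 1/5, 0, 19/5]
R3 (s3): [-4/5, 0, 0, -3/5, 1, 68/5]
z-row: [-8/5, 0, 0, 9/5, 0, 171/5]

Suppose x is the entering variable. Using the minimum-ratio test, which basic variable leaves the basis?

y

Column x entries and ratios — s1: -1 ≤ 0, skip; y: (19/5)/(3/5) = 19/3; s3: -4/5 ≤ 0, skip.
Smallest ratio is 19/3 in the row of y, so y leaves.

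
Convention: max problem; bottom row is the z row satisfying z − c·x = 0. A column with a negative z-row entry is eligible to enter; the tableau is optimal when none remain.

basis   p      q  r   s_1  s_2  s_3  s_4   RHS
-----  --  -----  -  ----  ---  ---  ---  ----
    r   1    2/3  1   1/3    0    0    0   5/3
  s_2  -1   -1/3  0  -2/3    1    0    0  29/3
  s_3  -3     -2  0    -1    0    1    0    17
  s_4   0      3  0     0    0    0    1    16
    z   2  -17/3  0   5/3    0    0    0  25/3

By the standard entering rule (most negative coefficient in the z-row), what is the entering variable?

Negative z-row entries: q: -17/3.
The most negative is -17/3 in column q, so q enters.

q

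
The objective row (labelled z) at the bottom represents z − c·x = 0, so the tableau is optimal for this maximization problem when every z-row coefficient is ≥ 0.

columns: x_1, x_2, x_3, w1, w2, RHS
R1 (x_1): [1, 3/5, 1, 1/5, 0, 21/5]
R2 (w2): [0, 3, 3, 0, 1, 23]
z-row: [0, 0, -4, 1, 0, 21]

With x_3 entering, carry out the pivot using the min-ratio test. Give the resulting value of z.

189/5

Ratio test on column x_3 — row 1: (21/5)/1 = 21/5; row 2: 23/3 = 23/3. Minimum is 21/5 at row 1 (x_1 leaves); pivot element 1.
Pivot on row 1; the z-row RHS becomes 21 − (-4)·(21/5) = 189/5.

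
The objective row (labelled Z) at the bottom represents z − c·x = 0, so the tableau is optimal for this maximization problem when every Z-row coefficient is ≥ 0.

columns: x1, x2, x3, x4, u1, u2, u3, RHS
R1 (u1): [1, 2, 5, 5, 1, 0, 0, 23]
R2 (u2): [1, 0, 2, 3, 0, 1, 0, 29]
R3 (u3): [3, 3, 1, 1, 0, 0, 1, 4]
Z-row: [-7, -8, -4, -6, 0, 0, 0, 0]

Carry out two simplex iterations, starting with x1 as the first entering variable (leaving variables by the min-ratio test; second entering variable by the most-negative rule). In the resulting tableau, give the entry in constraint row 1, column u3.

-5

Ratio test on column x1 — row 1: 23/1 = 23; row 2: 29/1 = 29; row 3: 4/3 = 4/3. Minimum is 4/3 at row 3 (u3 leaves); pivot element 3.
Divide row 3 by 3; eliminate column x1 from the other rows.
Second iteration: most negative Z-row entry is -11/3 in column x4, so x4 enters.
Ratio test on column x4 — row 1: (65/3)/(14/3) = 65/14; row 2: (83/3)/(8/3) = 83/8; row 3: (4/3)/(1/3) = 4. Minimum is 4 at row 3 (x1 leaves); pivot element 1/3.
Divide row 3 by 1/3; eliminate column x4 from the other rows.
After both pivots, the entry at constraint row 1, column u3 is -5.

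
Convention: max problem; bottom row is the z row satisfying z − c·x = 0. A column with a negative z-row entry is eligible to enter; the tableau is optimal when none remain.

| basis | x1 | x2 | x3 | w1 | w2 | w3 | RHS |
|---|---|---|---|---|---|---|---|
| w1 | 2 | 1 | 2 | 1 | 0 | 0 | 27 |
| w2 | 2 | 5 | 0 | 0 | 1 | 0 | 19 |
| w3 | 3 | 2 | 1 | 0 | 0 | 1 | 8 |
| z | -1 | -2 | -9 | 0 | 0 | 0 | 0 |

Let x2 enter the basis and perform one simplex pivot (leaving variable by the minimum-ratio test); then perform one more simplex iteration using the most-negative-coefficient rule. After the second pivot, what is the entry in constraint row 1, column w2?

Ratio test on column x2 — row 1: 27/1 = 27; row 2: 19/5 = 19/5; row 3: 8/2 = 4. Minimum is 19/5 at row 2 (w2 leaves); pivot element 5.
Divide row 2 by 5; eliminate column x2 from the other rows.
Second iteration: most negative z-row entry is -9 in column x3, so x3 enters.
Ratio test on column x3 — row 1: (116/5)/2 = 58/5; row 2: entry 0 ≤ 0; row 3: (2/5)/1 = 2/5. Minimum is 2/5 at row 3 (w3 leaves); pivot element 1.
Divide row 3 by 1; eliminate column x3 from the other rows.
After both pivots, the entry at constraint row 1, column w2 is 3/5.

3/5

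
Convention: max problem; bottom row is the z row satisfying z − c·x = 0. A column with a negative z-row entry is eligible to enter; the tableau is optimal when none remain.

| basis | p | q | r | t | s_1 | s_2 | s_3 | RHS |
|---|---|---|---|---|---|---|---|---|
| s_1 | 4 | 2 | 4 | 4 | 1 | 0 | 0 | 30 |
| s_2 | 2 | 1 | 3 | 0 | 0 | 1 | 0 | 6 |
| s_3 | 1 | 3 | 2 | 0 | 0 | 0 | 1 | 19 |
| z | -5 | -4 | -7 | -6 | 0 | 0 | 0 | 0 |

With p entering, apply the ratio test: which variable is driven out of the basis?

Column p entries and ratios — s_1: 30/4 = 15/2; s_2: 6/2 = 3; s_3: 19/1 = 19.
Smallest ratio is 3 in the row of s_2, so s_2 leaves.

s_2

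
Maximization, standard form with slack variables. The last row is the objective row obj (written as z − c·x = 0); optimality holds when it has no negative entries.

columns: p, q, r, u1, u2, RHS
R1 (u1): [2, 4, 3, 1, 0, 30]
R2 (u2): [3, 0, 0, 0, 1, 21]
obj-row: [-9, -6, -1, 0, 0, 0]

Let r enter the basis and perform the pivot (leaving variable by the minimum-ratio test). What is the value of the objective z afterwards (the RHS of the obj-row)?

Ratio test on column r — row 1: 30/3 = 10; row 2: entry 0 ≤ 0. Minimum is 10 at row 1 (u1 leaves); pivot element 3.
Pivot on row 1; the obj-row RHS becomes 0 − (-1)·10 = 10.

10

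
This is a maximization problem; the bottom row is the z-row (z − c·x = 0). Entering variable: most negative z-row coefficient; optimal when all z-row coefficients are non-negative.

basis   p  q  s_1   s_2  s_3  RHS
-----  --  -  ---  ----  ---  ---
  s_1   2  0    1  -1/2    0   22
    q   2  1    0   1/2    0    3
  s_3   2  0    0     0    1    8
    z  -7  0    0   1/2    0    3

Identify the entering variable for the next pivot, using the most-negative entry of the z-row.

Negative z-row entries: p: -7.
The most negative is -7 in column p, so p enters.

p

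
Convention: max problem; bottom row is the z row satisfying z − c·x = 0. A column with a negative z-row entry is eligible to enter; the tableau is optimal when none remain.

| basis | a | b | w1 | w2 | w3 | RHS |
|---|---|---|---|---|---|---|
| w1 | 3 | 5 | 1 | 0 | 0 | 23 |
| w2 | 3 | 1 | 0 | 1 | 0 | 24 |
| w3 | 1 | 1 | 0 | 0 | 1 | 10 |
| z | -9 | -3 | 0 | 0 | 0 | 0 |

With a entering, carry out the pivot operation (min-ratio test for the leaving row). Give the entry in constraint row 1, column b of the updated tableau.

5/3

Ratio test on column a — row 1: 23/3 = 23/3; row 2: 24/3 = 8; row 3: 10/1 = 10. Minimum is 23/3 at row 1 (w1 leaves); pivot element 3.
Divide row 1 by 3; eliminate column a from the other rows.
In the new row 1, the b entry is the old entry divided by the pivot: 5/3 = 5/3.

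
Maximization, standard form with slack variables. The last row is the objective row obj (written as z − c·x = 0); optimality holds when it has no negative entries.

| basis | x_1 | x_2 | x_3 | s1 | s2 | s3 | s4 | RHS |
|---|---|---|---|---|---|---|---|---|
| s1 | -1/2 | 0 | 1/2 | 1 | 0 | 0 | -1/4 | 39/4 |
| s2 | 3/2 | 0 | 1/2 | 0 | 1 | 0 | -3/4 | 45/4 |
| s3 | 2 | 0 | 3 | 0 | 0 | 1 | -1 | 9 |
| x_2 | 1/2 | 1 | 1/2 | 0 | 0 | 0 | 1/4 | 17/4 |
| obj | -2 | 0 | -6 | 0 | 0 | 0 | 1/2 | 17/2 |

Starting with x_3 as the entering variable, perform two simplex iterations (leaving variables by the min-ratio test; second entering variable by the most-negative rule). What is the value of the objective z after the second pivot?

182/5

Ratio test on column x_3 — row 1: (39/4)/(1/2) = 39/2; row 2: (45/4)/(1/2) = 45/2; row 3: 9/3 = 3; row 4: (17/4)/(1/2) = 17/2. Minimum is 3 at row 3 (s3 leaves); pivot element 3.
Pivot on row 3; the obj-row RHS becomes 17/2 − (-6)·3 = 53/2.
Next entering variable (most negative obj-row entry -3/2): s4.
Ratio test on column s4 — row 1: entry -1/12 ≤ 0; row 2: entry -7/12 ≤ 0; row 3: entry -1/3 ≤ 0; row 4: (11/4)/(5/12) = 33/5. Minimum is 33/5 at row 4 (x_2 leaves); pivot element 5/12.
After the second pivot the obj-row RHS is 53/2 − (-3/2)·(33/5) = 182/5.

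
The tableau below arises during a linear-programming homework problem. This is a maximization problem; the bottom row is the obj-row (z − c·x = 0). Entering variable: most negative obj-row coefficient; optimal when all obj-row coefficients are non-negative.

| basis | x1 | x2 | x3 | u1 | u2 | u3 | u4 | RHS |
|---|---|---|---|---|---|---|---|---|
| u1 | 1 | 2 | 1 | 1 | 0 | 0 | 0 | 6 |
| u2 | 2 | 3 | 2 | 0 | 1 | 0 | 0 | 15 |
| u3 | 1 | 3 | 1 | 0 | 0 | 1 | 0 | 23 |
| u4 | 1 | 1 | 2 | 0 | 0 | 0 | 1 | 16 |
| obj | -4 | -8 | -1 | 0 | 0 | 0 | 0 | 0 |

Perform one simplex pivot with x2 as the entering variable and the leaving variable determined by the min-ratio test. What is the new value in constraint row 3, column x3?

-1/2

Ratio test on column x2 — row 1: 6/2 = 3; row 2: 15/3 = 5; row 3: 23/3 = 23/3; row 4: 16/1 = 16. Minimum is 3 at row 1 (u1 leaves); pivot element 2.
Divide row 1 by 2; eliminate column x2 from the other rows.
Row 3 update in column x3: 1 − 3·(1/2) = -1/2.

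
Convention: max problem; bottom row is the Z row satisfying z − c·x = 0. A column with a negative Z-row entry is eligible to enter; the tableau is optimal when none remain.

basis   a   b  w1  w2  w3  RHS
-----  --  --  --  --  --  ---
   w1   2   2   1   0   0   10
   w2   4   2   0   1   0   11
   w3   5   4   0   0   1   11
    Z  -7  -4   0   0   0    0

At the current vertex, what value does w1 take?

w1 is basic (row 1); its value is the RHS of that row, 10.

10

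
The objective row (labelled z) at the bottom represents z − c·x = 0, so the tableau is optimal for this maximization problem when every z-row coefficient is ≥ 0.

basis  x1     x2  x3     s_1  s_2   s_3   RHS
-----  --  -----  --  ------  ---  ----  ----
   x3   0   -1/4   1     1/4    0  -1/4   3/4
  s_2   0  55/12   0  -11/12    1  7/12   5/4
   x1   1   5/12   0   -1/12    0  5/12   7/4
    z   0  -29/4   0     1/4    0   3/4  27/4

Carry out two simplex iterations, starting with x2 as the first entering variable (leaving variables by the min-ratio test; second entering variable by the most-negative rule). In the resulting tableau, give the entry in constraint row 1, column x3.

Ratio test on column x2 — row 1: entry -1/4 ≤ 0; row 2: (5/4)/(55/12) = 3/11; row 3: (7/4)/(5/12) = 21/5. Minimum is 3/11 at row 2 (s_2 leaves); pivot element 55/12.
Divide row 2 by 55/12; eliminate column x2 from the other rows.
Second iteration: most negative z-row entry is -6/5 in column s_1, so s_1 enters.
Ratio test on column s_1 — row 1: (9/11)/(1/5) = 45/11; row 2: entry -1/5 ≤ 0; row 3: entry 0 ≤ 0. Minimum is 45/11 at row 1 (x3 leaves); pivot element 1/5.
Divide row 1 by 1/5; eliminate column s_1 from the other rows.
After both pivots, the entry at constraint row 1, column x3 is 5.

5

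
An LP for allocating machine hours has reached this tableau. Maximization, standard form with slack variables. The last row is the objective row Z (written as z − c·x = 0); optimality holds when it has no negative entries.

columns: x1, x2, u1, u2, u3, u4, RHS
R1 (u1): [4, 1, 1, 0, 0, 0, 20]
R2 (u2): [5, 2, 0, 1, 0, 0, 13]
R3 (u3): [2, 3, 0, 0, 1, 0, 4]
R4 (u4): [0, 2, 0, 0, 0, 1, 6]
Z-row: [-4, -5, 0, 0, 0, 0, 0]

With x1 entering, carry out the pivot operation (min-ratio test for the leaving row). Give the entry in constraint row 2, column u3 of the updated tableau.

-5/2

Ratio test on column x1 — row 1: 20/4 = 5; row 2: 13/5 = 13/5; row 3: 4/2 = 2; row 4: entry 0 ≤ 0. Minimum is 2 at row 3 (u3 leaves); pivot element 2.
Divide row 3 by 2; eliminate column x1 from the other rows.
Row 2 update in column u3: 0 − 5·(1/2) = -5/2.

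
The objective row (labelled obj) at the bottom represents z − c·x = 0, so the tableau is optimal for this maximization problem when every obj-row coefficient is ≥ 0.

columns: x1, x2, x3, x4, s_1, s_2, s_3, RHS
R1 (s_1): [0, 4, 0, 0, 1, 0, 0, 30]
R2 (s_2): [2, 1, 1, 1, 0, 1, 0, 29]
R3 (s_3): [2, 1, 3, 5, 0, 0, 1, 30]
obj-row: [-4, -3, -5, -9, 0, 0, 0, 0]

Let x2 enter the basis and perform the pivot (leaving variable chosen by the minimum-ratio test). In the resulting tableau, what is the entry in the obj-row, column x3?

-5

Ratio test on column x2 — row 1: 30/4 = 15/2; row 2: 29/1 = 29; row 3: 30/1 = 30. Minimum is 15/2 at row 1 (s_1 leaves); pivot element 4.
Divide row 1 by 4; eliminate column x2 from the other rows.
obj-row update in column x3: -5 − (-3)·0 = -5.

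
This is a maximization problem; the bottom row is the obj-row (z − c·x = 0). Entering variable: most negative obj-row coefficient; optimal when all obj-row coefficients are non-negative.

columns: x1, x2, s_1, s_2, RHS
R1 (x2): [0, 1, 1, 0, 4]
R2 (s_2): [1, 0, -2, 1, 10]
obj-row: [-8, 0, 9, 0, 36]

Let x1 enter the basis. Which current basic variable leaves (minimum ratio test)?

Column x1 entries and ratios — x2: 0 ≤ 0, skip; s_2: 10/1 = 10.
Smallest ratio is 10 in the row of s_2, so s_2 leaves.

s_2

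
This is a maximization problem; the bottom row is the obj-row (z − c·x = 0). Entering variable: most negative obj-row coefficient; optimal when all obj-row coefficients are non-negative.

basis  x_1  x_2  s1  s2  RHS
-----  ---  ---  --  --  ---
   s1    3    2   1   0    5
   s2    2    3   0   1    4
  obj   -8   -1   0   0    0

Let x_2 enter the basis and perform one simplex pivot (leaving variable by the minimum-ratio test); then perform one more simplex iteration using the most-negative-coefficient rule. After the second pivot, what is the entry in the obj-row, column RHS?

58/5

Ratio test on column x_2 — row 1: 5/2 = 5/2; row 2: 4/3 = 4/3. Minimum is 4/3 at row 2 (s2 leaves); pivot element 3.
Divide row 2 by 3; eliminate column x_2 from the other rows.
Second iteration: most negative obj-row entry is -22/3 in column x_1, so x_1 enters.
Ratio test on column x_1 — row 1: (7/3)/(5/3) = 7/5; row 2: (4/3)/(2/3) = 2. Minimum is 7/5 at row 1 (s1 leaves); pivot element 5/3.
Divide row 1 by 5/3; eliminate column x_1 from the other rows.
After both pivots, the entry at the obj-row, column RHS is 58/5.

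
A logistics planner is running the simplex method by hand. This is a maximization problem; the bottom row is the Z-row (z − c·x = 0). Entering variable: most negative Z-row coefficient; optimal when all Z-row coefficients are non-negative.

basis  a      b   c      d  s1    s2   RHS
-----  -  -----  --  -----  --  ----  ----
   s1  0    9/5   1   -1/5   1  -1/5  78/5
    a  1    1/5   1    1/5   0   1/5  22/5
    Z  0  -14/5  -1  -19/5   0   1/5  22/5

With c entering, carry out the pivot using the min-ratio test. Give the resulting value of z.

44/5

Ratio test on column c — row 1: (78/5)/1 = 78/5; row 2: (22/5)/1 = 22/5. Minimum is 22/5 at row 2 (a leaves); pivot element 1.
Pivot on row 2; the Z-row RHS becomes 22/5 − (-1)·(22/5) = 44/5.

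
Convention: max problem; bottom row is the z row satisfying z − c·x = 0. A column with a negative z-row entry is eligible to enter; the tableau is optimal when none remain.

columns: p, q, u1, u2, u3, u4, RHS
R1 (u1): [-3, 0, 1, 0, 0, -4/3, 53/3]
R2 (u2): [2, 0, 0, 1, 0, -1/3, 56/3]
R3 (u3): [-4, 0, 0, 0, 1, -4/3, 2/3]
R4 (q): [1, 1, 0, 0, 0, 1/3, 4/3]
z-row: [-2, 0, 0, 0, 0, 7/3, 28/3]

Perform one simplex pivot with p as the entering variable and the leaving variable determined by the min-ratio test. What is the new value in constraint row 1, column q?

3

Ratio test on column p — row 1: entry -3 ≤ 0; row 2: (56/3)/2 = 28/3; row 3: entry -4 ≤ 0; row 4: (4/3)/1 = 4/3. Minimum is 4/3 at row 4 (q leaves); pivot element 1.
Divide row 4 by 1; eliminate column p from the other rows.
Row 1 update in column q: 0 − (-3)·1 = 3.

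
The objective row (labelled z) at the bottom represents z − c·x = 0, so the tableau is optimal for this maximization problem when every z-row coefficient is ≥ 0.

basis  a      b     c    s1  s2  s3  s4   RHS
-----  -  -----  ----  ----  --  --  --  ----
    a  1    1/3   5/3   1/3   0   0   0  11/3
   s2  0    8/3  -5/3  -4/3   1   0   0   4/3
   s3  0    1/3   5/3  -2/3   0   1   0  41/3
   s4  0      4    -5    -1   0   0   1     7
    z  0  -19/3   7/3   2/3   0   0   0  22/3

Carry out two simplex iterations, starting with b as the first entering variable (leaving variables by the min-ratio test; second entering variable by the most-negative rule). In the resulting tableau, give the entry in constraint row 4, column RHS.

Ratio test on column b — row 1: (11/3)/(1/3) = 11; row 2: (4/3)/(8/3) = 1/2; row 3: (41/3)/(1/3) = 41; row 4: 7/4 = 7/4. Minimum is 1/2 at row 2 (s2 leaves); pivot element 8/3.
Divide row 2 by 8/3; eliminate column b from the other rows.
Second iteration: most negative z-row entry is -5/2 in column s1, so s1 enters.
Ratio test on column s1 — row 1: (7/2)/(1/2) = 7; row 2: entry -1/2 ≤ 0; row 3: entry -1/2 ≤ 0; row 4: 5/1 = 5. Minimum is 5 at row 4 (s4 leaves); pivot element 1.
Divide row 4 by 1; eliminate column s1 from the other rows.
After both pivots, the entry at constraint row 4, column RHS is 5.

5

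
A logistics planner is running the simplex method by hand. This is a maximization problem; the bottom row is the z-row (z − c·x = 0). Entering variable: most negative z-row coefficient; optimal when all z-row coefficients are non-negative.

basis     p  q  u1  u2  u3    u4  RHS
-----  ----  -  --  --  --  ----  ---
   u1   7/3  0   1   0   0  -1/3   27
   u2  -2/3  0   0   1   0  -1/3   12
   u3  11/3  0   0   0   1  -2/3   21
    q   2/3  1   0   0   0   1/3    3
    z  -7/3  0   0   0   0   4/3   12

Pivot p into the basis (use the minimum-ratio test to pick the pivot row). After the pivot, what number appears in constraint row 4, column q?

3/2

Ratio test on column p — row 1: 27/(7/3) = 81/7; row 2: entry -2/3 ≤ 0; row 3: 21/(11/3) = 63/11; row 4: 3/(2/3) = 9/2. Minimum is 9/2 at row 4 (q leaves); pivot element 2/3.
Divide row 4 by 2/3; eliminate column p from the other rows.
In the new row 4, the q entry is the old entry divided by the pivot: 1/(2/3) = 3/2.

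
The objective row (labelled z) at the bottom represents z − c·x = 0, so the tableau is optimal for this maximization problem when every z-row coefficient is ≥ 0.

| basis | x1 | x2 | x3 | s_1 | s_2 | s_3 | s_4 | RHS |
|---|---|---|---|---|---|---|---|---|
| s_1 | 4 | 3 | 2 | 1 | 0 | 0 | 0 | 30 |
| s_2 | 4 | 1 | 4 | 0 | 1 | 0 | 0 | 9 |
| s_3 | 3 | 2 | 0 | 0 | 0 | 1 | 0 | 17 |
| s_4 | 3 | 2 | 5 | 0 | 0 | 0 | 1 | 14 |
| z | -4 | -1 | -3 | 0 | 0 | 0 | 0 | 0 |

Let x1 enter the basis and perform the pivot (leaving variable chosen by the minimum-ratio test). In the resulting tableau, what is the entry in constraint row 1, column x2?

2

Ratio test on column x1 — row 1: 30/4 = 15/2; row 2: 9/4 = 9/4; row 3: 17/3 = 17/3; row 4: 14/3 = 14/3. Minimum is 9/4 at row 2 (s_2 leaves); pivot element 4.
Divide row 2 by 4; eliminate column x1 from the other rows.
Row 1 update in column x2: 3 − 4·(1/4) = 2.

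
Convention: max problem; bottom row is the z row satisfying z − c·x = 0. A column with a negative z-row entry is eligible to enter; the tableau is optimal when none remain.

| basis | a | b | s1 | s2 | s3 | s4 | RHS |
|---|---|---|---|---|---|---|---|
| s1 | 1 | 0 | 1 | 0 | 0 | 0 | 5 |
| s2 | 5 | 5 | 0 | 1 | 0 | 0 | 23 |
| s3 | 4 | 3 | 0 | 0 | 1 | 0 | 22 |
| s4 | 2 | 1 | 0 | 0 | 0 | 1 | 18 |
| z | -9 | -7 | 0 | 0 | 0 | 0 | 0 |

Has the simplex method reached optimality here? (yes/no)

The z-row has a negative entry -9 in column a, so it is not optimal.

no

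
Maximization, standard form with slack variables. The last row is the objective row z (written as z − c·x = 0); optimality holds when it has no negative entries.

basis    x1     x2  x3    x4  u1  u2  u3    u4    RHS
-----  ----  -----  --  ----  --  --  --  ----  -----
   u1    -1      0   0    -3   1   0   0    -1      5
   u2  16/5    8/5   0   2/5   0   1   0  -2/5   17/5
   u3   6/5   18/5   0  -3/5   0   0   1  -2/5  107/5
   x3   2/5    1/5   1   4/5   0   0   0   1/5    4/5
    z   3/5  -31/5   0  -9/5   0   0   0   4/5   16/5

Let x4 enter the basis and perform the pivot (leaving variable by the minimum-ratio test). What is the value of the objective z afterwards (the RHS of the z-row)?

5

Ratio test on column x4 — row 1: entry -3 ≤ 0; row 2: (17/5)/(2/5) = 17/2; row 3: entry -3/5 ≤ 0; row 4: (4/5)/(4/5) = 1. Minimum is 1 at row 4 (x3 leaves); pivot element 4/5.
Pivot on row 4; the z-row RHS becomes 16/5 − (-9/5)·1 = 5.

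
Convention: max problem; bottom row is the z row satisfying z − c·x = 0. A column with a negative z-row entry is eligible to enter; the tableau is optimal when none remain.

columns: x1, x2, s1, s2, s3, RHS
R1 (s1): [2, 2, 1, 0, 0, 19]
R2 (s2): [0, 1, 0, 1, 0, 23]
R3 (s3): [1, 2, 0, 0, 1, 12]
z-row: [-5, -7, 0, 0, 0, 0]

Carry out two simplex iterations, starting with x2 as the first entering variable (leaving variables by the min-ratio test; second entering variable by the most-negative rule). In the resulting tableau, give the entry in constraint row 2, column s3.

Ratio test on column x2 — row 1: 19/2 = 19/2; row 2: 23/1 = 23; row 3: 12/2 = 6. Minimum is 6 at row 3 (s3 leaves); pivot element 2.
Divide row 3 by 2; eliminate column x2 from the other rows.
Second iteration: most negative z-row entry is -3/2 in column x1, so x1 enters.
Ratio test on column x1 — row 1: 7/1 = 7; row 2: entry -1/2 ≤ 0; row 3: 6/(1/2) = 12. Minimum is 7 at row 1 (s1 leaves); pivot element 1.
Divide row 1 by 1; eliminate column x1 from the other rows.
After both pivots, the entry at constraint row 2, column s3 is -1.

-1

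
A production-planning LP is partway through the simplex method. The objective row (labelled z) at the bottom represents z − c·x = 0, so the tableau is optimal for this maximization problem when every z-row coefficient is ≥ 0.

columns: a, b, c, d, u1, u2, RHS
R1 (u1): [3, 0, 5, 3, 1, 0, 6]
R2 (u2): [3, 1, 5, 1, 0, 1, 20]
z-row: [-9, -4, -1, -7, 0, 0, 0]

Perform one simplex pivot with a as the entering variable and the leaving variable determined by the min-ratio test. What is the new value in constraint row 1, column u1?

1/3

Ratio test on column a — row 1: 6/3 = 2; row 2: 20/3 = 20/3. Minimum is 2 at row 1 (u1 leaves); pivot element 3.
Divide row 1 by 3; eliminate column a from the other rows.
In the new row 1, the u1 entry is the old entry divided by the pivot: 1/3 = 1/3.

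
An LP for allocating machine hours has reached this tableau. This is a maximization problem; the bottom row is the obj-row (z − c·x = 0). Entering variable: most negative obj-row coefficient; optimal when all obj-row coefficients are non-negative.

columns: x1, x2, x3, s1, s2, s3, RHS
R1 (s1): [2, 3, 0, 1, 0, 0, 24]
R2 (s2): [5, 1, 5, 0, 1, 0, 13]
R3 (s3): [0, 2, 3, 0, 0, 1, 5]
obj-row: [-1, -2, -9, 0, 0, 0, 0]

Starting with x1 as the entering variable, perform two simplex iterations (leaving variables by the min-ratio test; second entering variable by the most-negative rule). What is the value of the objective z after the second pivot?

Ratio test on column x1 — row 1: 24/2 = 12; row 2: 13/5 = 13/5; row 3: entry 0 ≤ 0. Minimum is 13/5 at row 2 (s2 leaves); pivot element 5.
Pivot on row 2; the obj-row RHS becomes 0 − (-1)·(13/5) = 13/5.
Next entering variable (most negative obj-row entry -8): x3.
Ratio test on column x3 — row 1: entry -2 ≤ 0; row 2: (13/5)/1 = 13/5; row 3: 5/3 = 5/3. Minimum is 5/3 at row 3 (s3 leaves); pivot element 3.
After the second pivot the obj-row RHS is 13/5 − (-8)·(5/3) = 239/15.

239/15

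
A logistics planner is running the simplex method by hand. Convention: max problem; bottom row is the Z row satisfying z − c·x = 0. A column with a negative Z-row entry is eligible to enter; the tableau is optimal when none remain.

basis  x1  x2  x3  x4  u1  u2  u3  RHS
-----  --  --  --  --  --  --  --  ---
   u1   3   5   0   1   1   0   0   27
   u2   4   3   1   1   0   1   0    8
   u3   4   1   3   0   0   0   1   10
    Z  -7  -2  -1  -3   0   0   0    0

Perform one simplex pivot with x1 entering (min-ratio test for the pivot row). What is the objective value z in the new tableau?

14

Ratio test on column x1 — row 1: 27/3 = 9; row 2: 8/4 = 2; row 3: 10/4 = 5/2. Minimum is 2 at row 2 (u2 leaves); pivot element 4.
Pivot on row 2; the Z-row RHS becomes 0 − (-7)·2 = 14.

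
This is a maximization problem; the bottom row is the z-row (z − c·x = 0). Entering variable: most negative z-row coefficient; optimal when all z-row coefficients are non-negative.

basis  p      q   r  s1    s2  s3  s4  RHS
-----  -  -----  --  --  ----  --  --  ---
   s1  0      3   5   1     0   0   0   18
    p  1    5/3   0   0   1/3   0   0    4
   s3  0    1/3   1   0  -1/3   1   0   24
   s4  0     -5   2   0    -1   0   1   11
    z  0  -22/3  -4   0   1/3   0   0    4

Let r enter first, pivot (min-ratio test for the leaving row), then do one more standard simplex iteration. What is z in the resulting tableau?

Ratio test on column r — row 1: 18/5 = 18/5; row 2: entry 0 ≤ 0; row 3: 24/1 = 24; row 4: 11/2 = 11/2. Minimum is 18/5 at row 1 (s1 leaves); pivot element 5.
Pivot on row 1; the z-row RHS becomes 4 − (-4)·(18/5) = 92/5.
Next entering variable (most negative z-row entry -74/15): q.
Ratio test on column q — row 1: (18/5)/(3/5) = 6; row 2: 4/(5/3) = 12/5; row 3: entry -4/15 ≤ 0; row 4: entry -31/5 ≤ 0. Minimum is 12/5 at row 2 (p leaves); pivot element 5/3.
After the second pivot the z-row RHS is 92/5 − (-74/15)·(12/5) = 756/25.

756/25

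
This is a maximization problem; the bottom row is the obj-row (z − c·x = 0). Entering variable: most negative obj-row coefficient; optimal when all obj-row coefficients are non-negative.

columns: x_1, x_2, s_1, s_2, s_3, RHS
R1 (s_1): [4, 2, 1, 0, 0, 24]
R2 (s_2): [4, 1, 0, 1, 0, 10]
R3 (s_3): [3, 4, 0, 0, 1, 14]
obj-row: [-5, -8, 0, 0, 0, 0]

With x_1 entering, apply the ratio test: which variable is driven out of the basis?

s_2

Column x_1 entries and ratios — s_1: 24/4 = 6; s_2: 10/4 = 5/2; s_3: 14/3 = 14/3.
Smallest ratio is 5/2 in the row of s_2, so s_2 leaves.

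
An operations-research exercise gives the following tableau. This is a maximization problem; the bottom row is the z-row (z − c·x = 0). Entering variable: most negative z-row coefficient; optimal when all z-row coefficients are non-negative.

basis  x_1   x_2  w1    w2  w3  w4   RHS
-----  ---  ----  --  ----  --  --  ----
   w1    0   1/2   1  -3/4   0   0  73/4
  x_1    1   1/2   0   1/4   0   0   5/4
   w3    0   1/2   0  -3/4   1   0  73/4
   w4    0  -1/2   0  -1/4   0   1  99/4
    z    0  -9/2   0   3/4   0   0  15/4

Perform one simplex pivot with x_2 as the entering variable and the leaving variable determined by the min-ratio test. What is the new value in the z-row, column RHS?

15

Ratio test on column x_2 — row 1: (73/4)/(1/2) = 73/2; row 2: (5/4)/(1/2) = 5/2; row 3: (73/4)/(1/2) = 73/2; row 4: entry -1/2 ≤ 0. Minimum is 5/2 at row 2 (x_1 leaves); pivot element 1/2.
Divide row 2 by 1/2; eliminate column x_2 from the other rows.
z-row update in column RHS: 15/4 − (-9/2)·(5/2) = 15.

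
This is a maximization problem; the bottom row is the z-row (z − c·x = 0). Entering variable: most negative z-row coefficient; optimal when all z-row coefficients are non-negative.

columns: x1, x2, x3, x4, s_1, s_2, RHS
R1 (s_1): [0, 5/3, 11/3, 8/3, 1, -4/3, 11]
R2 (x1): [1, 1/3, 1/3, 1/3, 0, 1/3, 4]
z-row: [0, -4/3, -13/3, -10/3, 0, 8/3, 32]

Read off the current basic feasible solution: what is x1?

x1 is basic (row 2); its value is the RHS of that row, 4.

4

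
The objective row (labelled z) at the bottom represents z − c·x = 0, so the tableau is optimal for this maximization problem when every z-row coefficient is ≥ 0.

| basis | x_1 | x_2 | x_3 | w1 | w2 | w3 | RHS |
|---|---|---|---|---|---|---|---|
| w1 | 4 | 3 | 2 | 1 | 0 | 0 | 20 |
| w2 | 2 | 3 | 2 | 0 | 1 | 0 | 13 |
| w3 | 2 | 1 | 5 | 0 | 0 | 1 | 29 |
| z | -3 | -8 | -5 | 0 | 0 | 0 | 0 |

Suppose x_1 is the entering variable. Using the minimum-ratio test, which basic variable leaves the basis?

w1

Column x_1 entries and ratios — w1: 20/4 = 5; w2: 13/2 = 13/2; w3: 29/2 = 29/2.
Smallest ratio is 5 in the row of w1, so w1 leaves.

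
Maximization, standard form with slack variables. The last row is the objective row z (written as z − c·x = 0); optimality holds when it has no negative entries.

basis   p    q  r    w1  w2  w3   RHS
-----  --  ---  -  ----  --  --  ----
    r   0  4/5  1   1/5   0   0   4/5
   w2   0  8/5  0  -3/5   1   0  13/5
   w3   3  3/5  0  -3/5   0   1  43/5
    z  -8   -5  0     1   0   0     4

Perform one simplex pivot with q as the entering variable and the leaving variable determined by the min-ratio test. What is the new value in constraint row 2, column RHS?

Ratio test on column q — row 1: (4/5)/(4/5) = 1; row 2: (13/5)/(8/5) = 13/8; row 3: (43/5)/(3/5) = 43/3. Minimum is 1 at row 1 (r leaves); pivot element 4/5.
Divide row 1 by 4/5; eliminate column q from the other rows.
Row 2 update in column RHS: 13/5 − (8/5)·1 = 1.

1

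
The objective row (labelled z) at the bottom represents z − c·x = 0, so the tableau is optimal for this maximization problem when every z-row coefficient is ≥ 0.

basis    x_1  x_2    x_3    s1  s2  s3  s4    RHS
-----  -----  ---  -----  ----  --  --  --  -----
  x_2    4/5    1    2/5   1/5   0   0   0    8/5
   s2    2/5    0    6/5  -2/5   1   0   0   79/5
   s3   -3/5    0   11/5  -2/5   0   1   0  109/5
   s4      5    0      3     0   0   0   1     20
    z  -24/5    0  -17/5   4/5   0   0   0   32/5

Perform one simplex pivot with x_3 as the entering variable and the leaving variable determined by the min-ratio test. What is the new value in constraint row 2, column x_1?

Ratio test on column x_3 — row 1: (8/5)/(2/5) = 4; row 2: (79/5)/(6/5) = 79/6; row 3: (109/5)/(11/5) = 109/11; row 4: 20/3 = 20/3. Minimum is 4 at row 1 (x_2 leaves); pivot element 2/5.
Divide row 1 by 2/5; eliminate column x_3 from the other rows.
Row 2 update in column x_1: 2/5 − (6/5)·2 = -2.

-2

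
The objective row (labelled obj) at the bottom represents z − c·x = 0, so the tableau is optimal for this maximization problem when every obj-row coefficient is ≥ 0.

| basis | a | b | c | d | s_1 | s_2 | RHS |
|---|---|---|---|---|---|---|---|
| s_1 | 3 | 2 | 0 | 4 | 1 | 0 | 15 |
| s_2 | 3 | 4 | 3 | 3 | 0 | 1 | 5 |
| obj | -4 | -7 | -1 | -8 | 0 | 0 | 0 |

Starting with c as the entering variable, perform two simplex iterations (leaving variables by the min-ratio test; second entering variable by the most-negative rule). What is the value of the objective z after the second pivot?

Ratio test on column c — row 1: entry 0 ≤ 0; row 2: 5/3 = 5/3. Minimum is 5/3 at row 2 (s_2 leaves); pivot element 3.
Pivot on row 2; the obj-row RHS becomes 0 − (-1)·(5/3) = 5/3.
Next entering variable (most negative obj-row entry -7): d.
Ratio test on column d — row 1: 15/4 = 15/4; row 2: (5/3)/1 = 5/3. Minimum is 5/3 at row 2 (c leaves); pivot element 1.
After the second pivot the obj-row RHS is 5/3 − (-7)·(5/3) = 40/3.

40/3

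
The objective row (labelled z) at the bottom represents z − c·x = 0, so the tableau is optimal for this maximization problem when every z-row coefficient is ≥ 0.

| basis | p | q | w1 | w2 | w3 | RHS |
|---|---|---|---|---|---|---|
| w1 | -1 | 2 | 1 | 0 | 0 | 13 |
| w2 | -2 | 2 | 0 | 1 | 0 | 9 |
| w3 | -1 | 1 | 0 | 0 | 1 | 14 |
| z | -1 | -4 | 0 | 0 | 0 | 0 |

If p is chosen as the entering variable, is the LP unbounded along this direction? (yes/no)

yes

Every constraint-row entry in column p is ≤ 0, so increasing p is unbounded.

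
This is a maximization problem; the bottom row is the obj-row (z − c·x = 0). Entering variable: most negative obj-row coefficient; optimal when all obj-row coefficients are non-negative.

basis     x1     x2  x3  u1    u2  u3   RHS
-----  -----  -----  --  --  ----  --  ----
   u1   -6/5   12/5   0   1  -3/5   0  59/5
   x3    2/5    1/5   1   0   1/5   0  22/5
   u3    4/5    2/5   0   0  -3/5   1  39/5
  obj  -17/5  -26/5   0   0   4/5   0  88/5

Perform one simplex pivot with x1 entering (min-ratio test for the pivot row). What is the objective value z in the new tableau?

Ratio test on column x1 — row 1: entry -6/5 ≤ 0; row 2: (22/5)/(2/5) = 11; row 3: (39/5)/(4/5) = 39/4. Minimum is 39/4 at row 3 (u3 leaves); pivot element 4/5.
Pivot on row 3; the obj-row RHS becomes 88/5 − (-17/5)·(39/4) = 203/4.

203/4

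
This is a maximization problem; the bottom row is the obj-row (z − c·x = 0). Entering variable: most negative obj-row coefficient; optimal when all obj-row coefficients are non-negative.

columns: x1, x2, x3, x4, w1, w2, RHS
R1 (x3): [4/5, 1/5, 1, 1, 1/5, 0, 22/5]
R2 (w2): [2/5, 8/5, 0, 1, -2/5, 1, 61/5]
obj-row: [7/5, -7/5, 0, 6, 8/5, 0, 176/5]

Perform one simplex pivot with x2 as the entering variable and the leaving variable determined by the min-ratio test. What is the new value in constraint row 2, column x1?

Ratio test on column x2 — row 1: (22/5)/(1/5) = 22; row 2: (61/5)/(8/5) = 61/8. Minimum is 61/8 at row 2 (w2 leaves); pivot element 8/5.
Divide row 2 by 8/5; eliminate column x2 from the other rows.
In the new row 2, the x1 entry is the old entry divided by the pivot: (2/5)/(8/5) = 1/4.

1/4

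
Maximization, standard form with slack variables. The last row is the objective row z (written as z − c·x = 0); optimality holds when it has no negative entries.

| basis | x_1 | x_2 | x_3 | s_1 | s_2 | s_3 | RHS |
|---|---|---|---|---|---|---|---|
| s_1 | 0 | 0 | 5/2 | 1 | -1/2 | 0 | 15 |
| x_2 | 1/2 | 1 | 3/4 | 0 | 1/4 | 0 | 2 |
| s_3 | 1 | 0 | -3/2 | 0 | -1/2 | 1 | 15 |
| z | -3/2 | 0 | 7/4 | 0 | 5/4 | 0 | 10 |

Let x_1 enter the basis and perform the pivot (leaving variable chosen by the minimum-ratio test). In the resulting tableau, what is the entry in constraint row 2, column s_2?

Ratio test on column x_1 — row 1: entry 0 ≤ 0; row 2: 2/(1/2) = 4; row 3: 15/1 = 15. Minimum is 4 at row 2 (x_2 leaves); pivot element 1/2.
Divide row 2 by 1/2; eliminate column x_1 from the other rows.
In the new row 2, the s_2 entry is the old entry divided by the pivot: (1/4)/(1/2) = 1/2.

1/2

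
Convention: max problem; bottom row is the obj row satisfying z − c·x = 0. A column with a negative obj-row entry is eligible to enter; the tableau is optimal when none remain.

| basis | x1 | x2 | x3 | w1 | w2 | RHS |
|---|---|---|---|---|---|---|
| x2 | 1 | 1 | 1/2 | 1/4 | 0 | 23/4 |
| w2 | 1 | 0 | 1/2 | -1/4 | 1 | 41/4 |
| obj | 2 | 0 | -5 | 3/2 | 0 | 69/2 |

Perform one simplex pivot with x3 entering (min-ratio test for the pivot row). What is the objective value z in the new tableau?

92

Ratio test on column x3 — row 1: (23/4)/(1/2) = 23/2; row 2: (41/4)/(1/2) = 41/2. Minimum is 23/2 at row 1 (x2 leaves); pivot element 1/2.
Pivot on row 1; the obj-row RHS becomes 69/2 − (-5)·(23/2) = 92.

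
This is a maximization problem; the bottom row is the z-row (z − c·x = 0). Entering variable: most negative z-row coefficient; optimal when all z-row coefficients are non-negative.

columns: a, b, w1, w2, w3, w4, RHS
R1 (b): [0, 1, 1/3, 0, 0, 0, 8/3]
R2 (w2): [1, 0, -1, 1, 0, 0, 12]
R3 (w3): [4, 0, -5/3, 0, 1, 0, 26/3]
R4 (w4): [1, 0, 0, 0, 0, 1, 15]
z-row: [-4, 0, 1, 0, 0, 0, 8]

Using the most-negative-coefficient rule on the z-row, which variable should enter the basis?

a

Negative z-row entries: a: -4.
The most negative is -4 in column a, so a enters.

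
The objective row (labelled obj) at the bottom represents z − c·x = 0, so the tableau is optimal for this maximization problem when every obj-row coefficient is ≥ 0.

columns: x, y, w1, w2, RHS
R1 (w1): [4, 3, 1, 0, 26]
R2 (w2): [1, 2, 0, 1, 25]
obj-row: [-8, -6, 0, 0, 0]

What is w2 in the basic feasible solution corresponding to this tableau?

w2 is basic (row 2); its value is the RHS of that row, 25.

25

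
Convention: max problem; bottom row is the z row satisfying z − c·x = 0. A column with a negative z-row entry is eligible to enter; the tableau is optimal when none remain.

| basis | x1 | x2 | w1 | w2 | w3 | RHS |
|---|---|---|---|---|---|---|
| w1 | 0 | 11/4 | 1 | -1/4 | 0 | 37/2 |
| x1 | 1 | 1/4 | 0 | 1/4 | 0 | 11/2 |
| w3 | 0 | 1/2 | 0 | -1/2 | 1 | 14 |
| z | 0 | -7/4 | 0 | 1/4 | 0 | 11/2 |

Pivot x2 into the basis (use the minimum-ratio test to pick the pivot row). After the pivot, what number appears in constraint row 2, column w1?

-1/11

Ratio test on column x2 — row 1: (37/2)/(11/4) = 74/11; row 2: (11/2)/(1/4) = 22; row 3: 14/(1/2) = 28. Minimum is 74/11 at row 1 (w1 leaves); pivot element 11/4.
Divide row 1 by 11/4; eliminate column x2 from the other rows.
Row 2 update in column w1: 0 − (1/4)·(4/11) = -1/11.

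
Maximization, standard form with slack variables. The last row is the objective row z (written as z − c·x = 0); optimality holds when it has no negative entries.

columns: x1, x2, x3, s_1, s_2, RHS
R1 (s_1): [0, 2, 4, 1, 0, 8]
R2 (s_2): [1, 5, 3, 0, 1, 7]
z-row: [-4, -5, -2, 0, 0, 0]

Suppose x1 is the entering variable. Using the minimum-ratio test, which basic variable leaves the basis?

s_2

Column x1 entries and ratios — s_1: 0 ≤ 0, skip; s_2: 7/1 = 7.
Smallest ratio is 7 in the row of s_2, so s_2 leaves.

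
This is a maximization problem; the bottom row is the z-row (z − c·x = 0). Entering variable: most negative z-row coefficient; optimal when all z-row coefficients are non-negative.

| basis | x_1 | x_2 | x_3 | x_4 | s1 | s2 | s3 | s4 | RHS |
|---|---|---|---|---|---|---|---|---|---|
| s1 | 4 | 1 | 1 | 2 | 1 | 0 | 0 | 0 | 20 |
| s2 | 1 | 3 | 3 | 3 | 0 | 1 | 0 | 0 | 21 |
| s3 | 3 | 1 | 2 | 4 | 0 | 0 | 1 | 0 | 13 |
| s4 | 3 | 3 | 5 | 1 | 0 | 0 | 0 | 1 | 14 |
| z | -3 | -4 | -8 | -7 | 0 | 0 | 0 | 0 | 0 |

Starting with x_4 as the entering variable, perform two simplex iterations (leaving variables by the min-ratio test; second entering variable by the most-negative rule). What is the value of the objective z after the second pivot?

67/2

Ratio test on column x_4 — row 1: 20/2 = 10; row 2: 21/3 = 7; row 3: 13/4 = 13/4; row 4: 14/1 = 14. Minimum is 13/4 at row 3 (s3 leaves); pivot element 4.
Pivot on row 3; the z-row RHS becomes 0 − (-7)·(13/4) = 91/4.
Next entering variable (most negative z-row entry -9/2): x_3.
Ratio test on column x_3 — row 1: entry 0 ≤ 0; row 2: (45/4)/(3/2) = 15/2; row 3: (13/4)/(1/2) = 13/2; row 4: (43/4)/(9/2) = 43/18. Minimum is 43/18 at row 4 (s4 leaves); pivot element 9/2.
After the second pivot the z-row RHS is 91/4 − (-9/2)·(43/18) = 67/2.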